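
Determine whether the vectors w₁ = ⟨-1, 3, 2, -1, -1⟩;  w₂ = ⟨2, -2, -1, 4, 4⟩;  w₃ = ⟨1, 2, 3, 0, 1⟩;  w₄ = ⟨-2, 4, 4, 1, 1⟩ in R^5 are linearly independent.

linearly independent

Row-reduce the matrix whose columns are w₁, w₂, w₃, w₄.
The reduction yields 4 nonzero rows, so the rank is 4.
Since rank = 4 (the number of vectors), the set is linearly independent.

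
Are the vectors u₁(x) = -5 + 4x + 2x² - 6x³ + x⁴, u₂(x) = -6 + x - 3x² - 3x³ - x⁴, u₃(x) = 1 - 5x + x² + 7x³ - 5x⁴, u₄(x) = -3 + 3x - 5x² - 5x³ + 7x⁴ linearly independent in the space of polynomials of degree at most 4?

linearly independent

Take coordinates with respect to the standard basis {1, x, …, x⁴}.
Row-reduce the matrix whose columns are u₁, u₂, u₃, u₄.
The reduction yields 4 nonzero rows, so the rank is 4.
Since rank = 4 (the number of vectors), the set is linearly independent.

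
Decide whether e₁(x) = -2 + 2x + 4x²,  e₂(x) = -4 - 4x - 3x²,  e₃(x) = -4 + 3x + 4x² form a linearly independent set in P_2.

linearly independent

Take coordinates with respect to the standard basis {1, x, x²}.
Form the 3×3 matrix with these as columns; its determinant is -42.
A nonzero determinant means the columns are linearly independent.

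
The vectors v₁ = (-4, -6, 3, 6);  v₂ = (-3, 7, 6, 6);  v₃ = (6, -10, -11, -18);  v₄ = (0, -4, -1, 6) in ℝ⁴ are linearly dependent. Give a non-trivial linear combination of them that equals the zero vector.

Write the vectors as columns of a matrix and find a nonzero vector in its null space.
One solution (up to scaling) is (0, 2, 1, 1).

2v₂ + v₃ + v₄ = 0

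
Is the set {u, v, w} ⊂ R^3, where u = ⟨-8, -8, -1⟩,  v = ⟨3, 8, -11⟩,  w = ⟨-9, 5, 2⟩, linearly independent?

Form the 3×3 matrix with these as columns; its determinant is -1399.
A nonzero determinant means the columns are linearly independent.

linearly independent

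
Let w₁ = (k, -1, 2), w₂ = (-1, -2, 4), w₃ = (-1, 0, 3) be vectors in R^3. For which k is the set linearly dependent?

Place the vectors as rows of a 3×3 matrix; dependence ⇔ determinant zero.
Cofactor expansion gives det = -6*k - 3.
Solving -6*k - 3 = 0 yields k = -1/2.

k = -1/2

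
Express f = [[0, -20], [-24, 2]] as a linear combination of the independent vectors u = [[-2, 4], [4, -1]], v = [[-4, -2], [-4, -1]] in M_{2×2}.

f = -4u + 2v

Take coordinate vectors relative to {E₁₁, E₁₂, E₂₁, E₂₂}.
Set up the augmented matrix [u | v | f] and row-reduce.
Row-reducing the augmented matrix gives the unique coefficients (c₁, c₂) = (-4, 2).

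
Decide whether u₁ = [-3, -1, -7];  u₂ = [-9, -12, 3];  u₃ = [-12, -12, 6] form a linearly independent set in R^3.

Form the 3×3 matrix with these as columns; its determinant is 342.
A nonzero determinant means the columns are linearly independent.

linearly independent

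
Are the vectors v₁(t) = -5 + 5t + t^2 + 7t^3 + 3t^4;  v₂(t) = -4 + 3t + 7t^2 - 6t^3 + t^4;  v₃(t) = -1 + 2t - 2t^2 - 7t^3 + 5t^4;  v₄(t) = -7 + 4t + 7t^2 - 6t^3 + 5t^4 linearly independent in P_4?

linearly independent

Take coordinates with respect to the standard basis {1, t, …, t^4}.
Row-reduce the matrix whose columns are v₁, v₂, v₃, v₄.
The reduction yields 4 nonzero rows, so the rank is 4.
Since rank = 4 (the number of vectors), the set is linearly independent.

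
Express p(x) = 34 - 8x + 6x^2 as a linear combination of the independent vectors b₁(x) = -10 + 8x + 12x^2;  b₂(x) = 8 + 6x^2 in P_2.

p = -b₁ + 3b₂

Work in coordinates with respect to the standard basis {1, x, x^2}.
Write p = a₁b₁ + a₂b₂ and equate components.
Row-reducing the augmented matrix gives the unique coefficients (a₁, a₂) = (-1, 3).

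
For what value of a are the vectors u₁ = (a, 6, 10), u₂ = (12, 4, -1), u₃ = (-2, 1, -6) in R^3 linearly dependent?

a = 28

The set is linearly dependent precisely when det[u₁; u₂; u₃] = 0.
Expanding, det = 644 - 23*a.
Solving 644 - 23*a = 0 yields a = 28.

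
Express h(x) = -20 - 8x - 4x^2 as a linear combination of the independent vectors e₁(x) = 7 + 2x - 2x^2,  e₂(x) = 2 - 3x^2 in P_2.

h = -4e₁ + 4e₂

Work in coordinates with respect to the standard basis {1, x, x^2}.
Set up the augmented matrix [e₁ | e₂ | h] and row-reduce.
Back-substitution yields (c₁, c₂) = (-4, 4).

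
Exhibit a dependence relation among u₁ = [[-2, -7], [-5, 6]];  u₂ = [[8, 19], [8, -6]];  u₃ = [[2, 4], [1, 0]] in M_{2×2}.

Write each element as a vector in ℝ⁴ using {E₁₁, E₁₂, E₂₁, E₂₂}.
Write the vectors as columns of a matrix and find a nonzero vector in its null space.
The free variable yields coefficients (1, 1, -3) (any nonzero multiple also works).

u₁ + u₂ - 3u₃ = 0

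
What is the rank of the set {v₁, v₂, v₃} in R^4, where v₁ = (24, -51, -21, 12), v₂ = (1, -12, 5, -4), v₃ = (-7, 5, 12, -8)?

Put the 4×3 matrix [v₁|v₂|v₃] into echelon form.
The echelon form has 2 nonzero rows, so the rank is 2.

2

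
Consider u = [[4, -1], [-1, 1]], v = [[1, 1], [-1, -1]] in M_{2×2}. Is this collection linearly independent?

linearly independent

Write each element as a coordinate vector in ℝ⁴ using {E₁₁, E₁₂, E₂₁, E₂₂}.
Row-reduce the matrix whose columns are u, v.
The reduction yields 2 nonzero rows, so the rank is 2.
Since rank = 2 (the number of vectors), the set is linearly independent.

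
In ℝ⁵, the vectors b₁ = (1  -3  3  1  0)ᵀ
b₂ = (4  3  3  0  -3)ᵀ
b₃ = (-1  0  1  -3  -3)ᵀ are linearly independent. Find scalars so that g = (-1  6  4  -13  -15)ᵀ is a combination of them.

Since b₁, b₂, b₃ are independent, the coefficients expressing g are uniquely determined by a linear system.
Row-reducing the augmented matrix gives the unique coefficients (c₁, c₂, c₃) = (-1, 1, 4).

g = -b₁ + b₂ + 4b₃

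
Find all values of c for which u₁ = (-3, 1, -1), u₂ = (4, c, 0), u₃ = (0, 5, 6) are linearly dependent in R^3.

c = -22/9

The vectors are dependent exactly when the determinant of the matrix with rows u₁, u₂, u₃ vanishes.
Expanding, det = -18*c - 44.
Setting this to zero gives c = -22/9.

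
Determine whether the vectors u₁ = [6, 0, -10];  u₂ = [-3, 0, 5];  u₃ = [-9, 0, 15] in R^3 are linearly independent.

linearly dependent

Place the vectors as rows of a 3×3 matrix and reduce to echelon form.
The reduction yields 1 nonzero row, so the rank is 1.
Since rank 1 < 3, the set is linearly dependent.
Indeed u₁ + 2u₂ = 0.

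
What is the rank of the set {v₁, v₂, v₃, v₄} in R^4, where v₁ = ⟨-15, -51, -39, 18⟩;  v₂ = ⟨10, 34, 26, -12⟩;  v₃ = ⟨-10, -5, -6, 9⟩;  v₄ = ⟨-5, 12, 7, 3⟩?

Form the matrix with v₁, v₂, v₃, v₄ as columns and reduce.
There are 2 pivot columns, so rank = 2.

2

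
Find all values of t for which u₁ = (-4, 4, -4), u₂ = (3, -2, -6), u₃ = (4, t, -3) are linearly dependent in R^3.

t = -29/9

The set is linearly dependent precisely when det[u₁; u₂; u₃] = 0.
Cofactor expansion gives det = -36*t - 116.
This vanishes exactly when t = -29/9.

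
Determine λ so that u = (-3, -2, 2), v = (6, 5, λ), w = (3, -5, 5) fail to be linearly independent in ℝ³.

λ = -5

Dependence holds iff the 3×3 matrix [u v w] is singular.
Cofactor expansion gives det = -21*λ - 105.
Solving -21*λ - 105 = 0 yields λ = -5.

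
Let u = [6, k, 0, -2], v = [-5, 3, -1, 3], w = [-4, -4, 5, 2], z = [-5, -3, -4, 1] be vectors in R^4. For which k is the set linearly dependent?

The vectors are dependent exactly when the determinant of the matrix with rows u, v, w, z vanishes.
Cofactor expansion gives det = 264 - 64*k.
Solving 264 - 64*k = 0 yields k = 33/8.

k = 33/8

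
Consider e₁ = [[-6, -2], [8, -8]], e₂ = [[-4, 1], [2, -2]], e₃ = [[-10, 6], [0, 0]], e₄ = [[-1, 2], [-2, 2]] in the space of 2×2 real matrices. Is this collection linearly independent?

linearly dependent

Write each element as a coordinate vector in ℝ⁴ using {E₁₁, E₁₂, E₂₁, E₂₂}.
The matrix [e₁|e₂|e₃|e₄] has determinant 0.
A zero determinant means the columns are linearly dependent.
Indeed e₁ - 4e₂ + e₃ = 0.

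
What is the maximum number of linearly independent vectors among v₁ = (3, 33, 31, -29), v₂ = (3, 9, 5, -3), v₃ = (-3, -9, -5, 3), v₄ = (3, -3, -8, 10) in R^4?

Apply Gaussian elimination to the matrix whose rows are v₁, v₂, v₃, v₄.
Reduction leaves 2 leading entries, giving rank 2.

2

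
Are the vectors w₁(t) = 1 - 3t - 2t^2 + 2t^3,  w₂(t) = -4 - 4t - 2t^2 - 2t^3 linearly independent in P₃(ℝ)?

Write each element as a coordinate vector in ℝ⁴ using {1, t, …, t^3}.
Row-reduce the matrix whose columns are w₁, w₂.
The reduction yields 2 nonzero rows, so the rank is 2.
Since rank = 2 (the number of vectors), the set is linearly independent.

linearly independent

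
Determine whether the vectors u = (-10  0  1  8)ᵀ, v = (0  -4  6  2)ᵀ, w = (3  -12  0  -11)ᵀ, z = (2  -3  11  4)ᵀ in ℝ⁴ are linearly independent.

Form the 4×4 matrix with these as columns; its determinant is 1010.
A nonzero determinant means the columns are linearly independent.

linearly independent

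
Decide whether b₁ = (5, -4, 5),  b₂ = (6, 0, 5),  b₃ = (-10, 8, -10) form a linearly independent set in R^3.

One vector is a scalar multiple of another, so the set is dependent.

linearly dependent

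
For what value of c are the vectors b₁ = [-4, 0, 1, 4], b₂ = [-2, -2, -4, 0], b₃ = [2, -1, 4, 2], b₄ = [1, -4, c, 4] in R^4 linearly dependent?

Place the vectors as rows of a 4×4 matrix; dependence ⇔ determinant zero.
Expanding, det = 116 - 40*c.
Setting this to zero gives c = 29/10.

c = 29/10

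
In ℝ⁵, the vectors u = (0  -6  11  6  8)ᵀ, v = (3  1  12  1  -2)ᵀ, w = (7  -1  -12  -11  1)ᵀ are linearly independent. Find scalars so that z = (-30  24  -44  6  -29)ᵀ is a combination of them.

z = -4u - 3v - 3w

Write z = c₁u + … + c₃w and equate components.
Back-substitution yields (c₁, c₂, c₃) = (-4, -3, -3).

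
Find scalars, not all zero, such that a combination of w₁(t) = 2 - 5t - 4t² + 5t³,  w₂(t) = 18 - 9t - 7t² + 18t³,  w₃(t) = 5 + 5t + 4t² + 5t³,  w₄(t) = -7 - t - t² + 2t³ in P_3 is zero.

Write each element as a vector in ℝ⁴ using {1, t, …, t³}.
Set up α₁w₁ + … + α₄w₄ = 0 and solve the homogeneous system.
One solution (up to scaling) is (3, -1, 1, -1).

3w₁ - w₂ + w₃ - w₄ = 0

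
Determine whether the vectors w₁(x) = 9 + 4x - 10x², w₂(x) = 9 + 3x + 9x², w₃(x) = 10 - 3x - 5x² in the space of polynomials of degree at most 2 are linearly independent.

Take coordinates with respect to the standard basis {1, x, x²}.
Place the vectors as rows of a 3×3 matrix and reduce to echelon form.
The reduction yields 3 nonzero rows, so the rank is 3.
Since rank = 3 (the number of vectors), the set is linearly independent.

linearly independent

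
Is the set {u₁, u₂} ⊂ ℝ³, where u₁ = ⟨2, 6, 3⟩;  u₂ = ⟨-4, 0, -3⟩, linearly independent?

linearly independent

Place the vectors as rows of a 2×3 matrix and reduce to echelon form.
The reduction yields 2 nonzero rows, so the rank is 2.
Since rank = 2 (the number of vectors), the set is linearly independent.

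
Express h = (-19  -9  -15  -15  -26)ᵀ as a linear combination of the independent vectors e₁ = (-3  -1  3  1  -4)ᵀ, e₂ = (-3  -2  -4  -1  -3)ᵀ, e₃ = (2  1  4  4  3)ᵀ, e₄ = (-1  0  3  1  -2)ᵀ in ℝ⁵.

h = e₁ + 2e₂ - 4e₃ + 2e₄

Since e₁, e₂, e₃, e₄ are independent, the coefficients expressing h are uniquely determined by a linear system.
Row-reducing the augmented matrix gives the unique coefficients (c₁, …, c₄) = (1, 2, -4, 2).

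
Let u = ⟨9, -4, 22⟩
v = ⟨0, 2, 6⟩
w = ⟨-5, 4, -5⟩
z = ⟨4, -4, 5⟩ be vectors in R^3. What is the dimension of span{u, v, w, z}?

dim = 3

Apply Gaussian elimination to the matrix whose rows are u, v, w, z.
Exactly 3 pivots survive; hence the rank is 3.
(With 4 elements in a 3-dimensional space the rank is at most 3.)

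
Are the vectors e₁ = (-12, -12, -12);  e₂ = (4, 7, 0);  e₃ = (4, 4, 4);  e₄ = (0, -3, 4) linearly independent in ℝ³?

linearly dependent

There are 4 vectors in a 3-dimensional space, so they cannot be linearly independent.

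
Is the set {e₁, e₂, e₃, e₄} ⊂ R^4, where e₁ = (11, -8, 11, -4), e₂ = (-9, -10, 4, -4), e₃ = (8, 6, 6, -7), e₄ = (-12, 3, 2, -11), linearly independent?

linearly independent

The matrix [e₁|e₂|e₃|e₄] has determinant 979.
A nonzero determinant means the columns are linearly independent.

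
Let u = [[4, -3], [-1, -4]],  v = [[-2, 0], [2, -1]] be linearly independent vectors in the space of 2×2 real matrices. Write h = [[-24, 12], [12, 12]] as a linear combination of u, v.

Take coordinate vectors relative to {E₁₁, E₁₂, E₂₁, E₂₂}.
Set up the augmented matrix [u | v | h] and row-reduce.
Row-reducing the augmented matrix gives the unique coefficients (c₁, c₂) = (-4, 4).

h = -4u + 4v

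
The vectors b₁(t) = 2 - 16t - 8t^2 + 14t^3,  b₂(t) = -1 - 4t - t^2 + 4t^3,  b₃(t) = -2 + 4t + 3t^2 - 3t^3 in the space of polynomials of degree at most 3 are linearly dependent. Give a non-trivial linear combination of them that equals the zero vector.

Pass to coordinate vectors relative to the basis {1, t, …, t^3}.
Set up α₁b₁ + … + α₃b₃ = 0 and solve the homogeneous system.
The free variable yields coefficients (1, -2, 2) (any nonzero multiple also works).

b₁ - 2b₂ + 2b₃ = 0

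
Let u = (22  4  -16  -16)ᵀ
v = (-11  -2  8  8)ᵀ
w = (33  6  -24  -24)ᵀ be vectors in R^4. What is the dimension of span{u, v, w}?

dim = 1

Put the 4×3 matrix [u|v|w] into echelon form.
The echelon form has 1 nonzero row, so the rank is 1.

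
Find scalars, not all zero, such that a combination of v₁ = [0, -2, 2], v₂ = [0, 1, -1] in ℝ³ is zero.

Row-reduce the matrix with v₁, v₂ as columns; the null space gives the coefficients.
The free variable yields coefficients (1, 2) (any nonzero multiple also works).

v₁ + 2v₂ = 0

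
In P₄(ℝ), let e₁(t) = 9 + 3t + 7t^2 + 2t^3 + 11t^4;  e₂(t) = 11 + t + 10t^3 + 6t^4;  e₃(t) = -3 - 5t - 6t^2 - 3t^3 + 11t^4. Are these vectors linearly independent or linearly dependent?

linearly independent

Write each element as a coordinate vector in ℝ⁵ using {1, t, …, t^4}.
Place the vectors as rows of a 3×5 matrix and reduce to echelon form.
The reduction yields 3 nonzero rows, so the rank is 3.
Since rank = 3 (the number of vectors), the set is linearly independent.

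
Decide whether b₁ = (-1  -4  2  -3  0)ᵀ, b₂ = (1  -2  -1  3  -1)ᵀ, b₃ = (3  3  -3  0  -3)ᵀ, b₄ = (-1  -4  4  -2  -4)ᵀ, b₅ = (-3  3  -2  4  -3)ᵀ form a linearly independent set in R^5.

Row-reduce the matrix whose columns are b₁, b₂, b₃, b₄, b₅.
The reduction yields 5 nonzero rows, so the rank is 5.
Since rank = 5 (the number of vectors), the set is linearly independent.

linearly independent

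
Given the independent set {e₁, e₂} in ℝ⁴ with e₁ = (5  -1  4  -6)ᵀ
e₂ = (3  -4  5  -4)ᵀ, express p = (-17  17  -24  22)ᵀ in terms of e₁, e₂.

Solve the system with e₁, e₂ as columns and p as the right-hand side.
The system has the unique solution (a₁, a₂) = (-1, -4).

p = -e₁ - 4e₂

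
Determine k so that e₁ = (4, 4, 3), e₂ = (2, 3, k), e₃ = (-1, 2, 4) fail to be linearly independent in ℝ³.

Dependence holds iff the 3×3 matrix [e₁ e₂ e₃] is singular.
Expanding, det = 37 - 12*k.
This vanishes exactly when k = 37/12.

k = 37/12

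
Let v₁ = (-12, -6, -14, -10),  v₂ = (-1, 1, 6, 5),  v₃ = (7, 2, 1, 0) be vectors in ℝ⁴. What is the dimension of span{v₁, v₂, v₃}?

dim = 2

Put the 4×3 matrix [v₁|v₂|v₃] into echelon form.
There are 2 pivot columns, so rank = 2.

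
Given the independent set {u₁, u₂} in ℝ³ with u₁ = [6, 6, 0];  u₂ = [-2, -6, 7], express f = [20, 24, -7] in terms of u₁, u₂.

Set up the augmented matrix [u₁ | u₂ | f] and row-reduce.
Row-reducing the augmented matrix gives the unique coefficients (a₁, a₂) = (3, -1).

f = 3u₁ - u₂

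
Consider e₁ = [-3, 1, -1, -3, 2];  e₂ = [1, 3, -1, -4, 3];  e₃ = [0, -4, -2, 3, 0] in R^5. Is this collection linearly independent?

Place the vectors as rows of a 3×5 matrix and reduce to echelon form.
The reduction yields 3 nonzero rows, so the rank is 3.
Since rank = 3 (the number of vectors), the set is linearly independent.

linearly independent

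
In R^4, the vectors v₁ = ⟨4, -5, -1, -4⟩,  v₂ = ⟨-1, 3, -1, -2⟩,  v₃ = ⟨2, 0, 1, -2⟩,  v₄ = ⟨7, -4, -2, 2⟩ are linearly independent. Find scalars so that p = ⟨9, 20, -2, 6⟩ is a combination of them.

Set up the augmented matrix [v₁ | v₂ | v₃ | v₄ | p] and row-reduce.
The system has the unique solution (α₁, …, α₄) = (-4, 4, 4, 3).

p = -4v₁ + 4v₂ + 4v₃ + 3v₄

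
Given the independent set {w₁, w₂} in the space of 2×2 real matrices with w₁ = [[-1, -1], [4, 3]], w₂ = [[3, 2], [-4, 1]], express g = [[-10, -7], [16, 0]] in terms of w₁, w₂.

Identify each element with its coordinate vector in ℝ⁴ via {E₁₁, E₁₂, E₂₁, E₂₂}.
Solve the system with w₁, w₂ as columns and g as the right-hand side.
Back-substitution yields (α₁, α₂) = (1, -3).

g = w₁ - 3w₂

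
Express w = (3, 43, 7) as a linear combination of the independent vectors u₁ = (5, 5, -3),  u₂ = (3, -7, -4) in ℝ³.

w = 3u₁ - 4u₂

Solve the system with u₁, u₂ as columns and w as the right-hand side.
Row-reducing the augmented matrix gives the unique coefficients (c₁, c₂) = (3, -4).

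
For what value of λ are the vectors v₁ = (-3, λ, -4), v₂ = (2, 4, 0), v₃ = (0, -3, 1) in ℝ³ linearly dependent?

λ = 6

The vectors are dependent exactly when the determinant of the matrix with rows v₁, v₂, v₃ vanishes.
Expanding, det = 12 - 2*λ.
This vanishes exactly when λ = 6.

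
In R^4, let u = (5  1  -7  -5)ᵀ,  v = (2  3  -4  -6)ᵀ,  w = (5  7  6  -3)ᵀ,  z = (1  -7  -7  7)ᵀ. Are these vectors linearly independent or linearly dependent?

Form the 4×4 matrix with these as columns; its determinant is 672.
A nonzero determinant means the columns are linearly independent.

linearly independent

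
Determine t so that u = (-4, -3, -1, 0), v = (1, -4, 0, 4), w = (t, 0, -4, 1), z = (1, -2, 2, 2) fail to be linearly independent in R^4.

The vectors are dependent exactly when the determinant of the matrix with rows u, v, w, z vanishes.
The determinant works out to 24*t - 12.
This vanishes exactly when t = 1/2.

t = 1/2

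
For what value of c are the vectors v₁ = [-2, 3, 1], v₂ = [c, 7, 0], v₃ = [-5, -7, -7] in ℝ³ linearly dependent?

c = -19/2

Dependence holds iff the 3×3 matrix [v₁ v₂ v₃] is singular.
The determinant works out to 14*c + 133.
This vanishes exactly when c = -19/2.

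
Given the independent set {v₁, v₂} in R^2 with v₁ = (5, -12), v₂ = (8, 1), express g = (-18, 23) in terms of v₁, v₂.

Solve the system with v₁, v₂ as columns and g as the right-hand side.
Row-reducing the augmented matrix gives the unique coefficients (α₁, α₂) = (-2, -1).

g = -2v₁ - v₂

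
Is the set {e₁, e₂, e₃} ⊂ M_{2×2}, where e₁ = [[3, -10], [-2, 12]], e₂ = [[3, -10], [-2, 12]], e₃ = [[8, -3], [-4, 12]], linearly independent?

Take coordinates with respect to the standard basis {E₁₁, E₁₂, E₂₁, E₂₂}.
Row-reduce the matrix whose columns are e₁, e₂, e₃.
The reduction yields 2 nonzero rows, so the rank is 2.
Since rank 2 < 3, the set is linearly dependent.
Indeed e₁ - e₂ = 0.

linearly dependent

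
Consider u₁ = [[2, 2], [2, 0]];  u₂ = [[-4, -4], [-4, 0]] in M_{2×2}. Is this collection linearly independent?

linearly dependent

Take coordinates with respect to the standard basis {E₁₁, E₁₂, E₂₁, E₂₂}.
Place the vectors as rows of a 2×4 matrix and reduce to echelon form.
The reduction yields 1 nonzero row, so the rank is 1.
Since rank 1 < 2, the set is linearly dependent.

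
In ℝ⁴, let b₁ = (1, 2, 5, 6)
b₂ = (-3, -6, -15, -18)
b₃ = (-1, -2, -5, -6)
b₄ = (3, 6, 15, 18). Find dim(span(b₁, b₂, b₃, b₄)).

dim = 1

Form the matrix with b₁, b₂, b₃, b₄ as columns and reduce.
Reduction leaves 1 leading entry, giving rank 1.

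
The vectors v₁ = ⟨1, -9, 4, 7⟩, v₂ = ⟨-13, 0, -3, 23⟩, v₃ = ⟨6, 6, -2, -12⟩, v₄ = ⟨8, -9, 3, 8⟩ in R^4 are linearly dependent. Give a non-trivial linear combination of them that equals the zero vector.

3v₁ + v₂ + 3v₃ - v₄ = 0

Set up α₁v₁ + … + α₄v₄ = 0 and solve the homogeneous system.
The free variable yields coefficients (3, 1, 3, -1) (any nonzero multiple also works).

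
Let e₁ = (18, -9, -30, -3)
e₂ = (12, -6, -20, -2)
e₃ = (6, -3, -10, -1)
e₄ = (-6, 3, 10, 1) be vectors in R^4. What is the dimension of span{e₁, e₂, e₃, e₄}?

1

Apply Gaussian elimination to the matrix whose rows are e₁, e₂, e₃, e₄.
The echelon form has 1 nonzero row, so the rank is 1.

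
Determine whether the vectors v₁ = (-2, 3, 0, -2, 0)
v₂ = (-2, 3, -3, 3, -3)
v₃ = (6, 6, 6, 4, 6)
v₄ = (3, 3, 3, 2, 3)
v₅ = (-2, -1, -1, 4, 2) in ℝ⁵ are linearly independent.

linearly dependent

One vector is a scalar multiple of another, so the set is dependent.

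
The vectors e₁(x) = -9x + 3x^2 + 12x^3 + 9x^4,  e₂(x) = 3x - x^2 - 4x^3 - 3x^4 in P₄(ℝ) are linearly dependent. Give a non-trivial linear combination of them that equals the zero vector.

e₁ + 3e₂ = 0

Pass to coordinate vectors relative to the basis {1, x, …, x^4}.
Solve the homogeneous system with e₁, e₂ as columns by row-reducing the coefficient matrix.
The free variable yields coefficients (1, 3) (any nonzero multiple also works).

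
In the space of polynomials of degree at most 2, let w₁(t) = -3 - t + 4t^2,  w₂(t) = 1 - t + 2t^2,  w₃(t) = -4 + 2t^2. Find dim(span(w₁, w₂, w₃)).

2

Represent each element by its coordinate vector in ℝ³.
Form the matrix with w₁, w₂, w₃ as columns and reduce.
Exactly 2 pivots survive; hence the rank is 2.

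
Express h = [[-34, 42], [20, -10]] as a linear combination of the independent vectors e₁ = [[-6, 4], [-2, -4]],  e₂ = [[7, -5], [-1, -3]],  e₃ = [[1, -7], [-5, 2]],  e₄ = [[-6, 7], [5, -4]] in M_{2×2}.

Work in coordinates with respect to the standard basis {E₁₁, E₁₂, E₂₁, E₂₂}.
Solve the system with e₁, e₂, e₃, e₄ as columns and h as the right-hand side.
Back-substitution yields (c₁, …, c₄) = (1, -2, -2, 2).

h = e₁ - 2e₂ - 2e₃ + 2e₄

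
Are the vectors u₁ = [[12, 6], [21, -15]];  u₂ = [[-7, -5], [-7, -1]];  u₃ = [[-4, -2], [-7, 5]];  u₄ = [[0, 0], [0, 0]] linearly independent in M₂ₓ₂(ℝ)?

linearly dependent

Take coordinates with respect to the standard basis {E₁₁, E₁₂, E₂₁, E₂₂}.
One of the vectors is the zero vector, so the set is linearly dependent.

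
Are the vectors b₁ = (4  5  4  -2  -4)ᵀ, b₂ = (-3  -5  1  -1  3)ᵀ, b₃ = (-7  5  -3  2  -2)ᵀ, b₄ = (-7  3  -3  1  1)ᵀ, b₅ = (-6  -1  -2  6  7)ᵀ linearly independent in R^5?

linearly independent

Form the 5×5 matrix with these as columns; its determinant is 3328.
A nonzero determinant means the columns are linearly independent.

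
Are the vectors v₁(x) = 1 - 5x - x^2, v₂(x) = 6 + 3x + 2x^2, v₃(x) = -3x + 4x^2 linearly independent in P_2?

linearly independent

Take coordinates with respect to the standard basis {1, x, x^2}.
The matrix [v₁|v₂|v₃] has determinant 156.
A nonzero determinant means the columns are linearly independent.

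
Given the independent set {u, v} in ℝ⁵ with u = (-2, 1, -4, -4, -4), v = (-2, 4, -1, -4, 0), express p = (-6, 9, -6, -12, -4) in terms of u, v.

Solve the system with u, v as columns and p as the right-hand side.
Row-reducing the augmented matrix gives the unique coefficients (c₁, c₂) = (1, 2).

p = u + 2v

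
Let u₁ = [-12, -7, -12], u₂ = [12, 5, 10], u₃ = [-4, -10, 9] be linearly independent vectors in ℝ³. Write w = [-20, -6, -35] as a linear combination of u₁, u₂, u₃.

w = 3u₁ + u₂ - u₃

Set up the augmented matrix [u₁ | u₂ | u₃ | w] and row-reduce.
The system has the unique solution (c₁, c₂, c₃) = (3, 1, -1).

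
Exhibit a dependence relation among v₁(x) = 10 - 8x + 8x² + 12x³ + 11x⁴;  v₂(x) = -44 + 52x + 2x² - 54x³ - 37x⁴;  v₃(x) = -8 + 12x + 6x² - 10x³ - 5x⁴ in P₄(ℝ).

Write each element as a vector in ℝ⁵ using {1, x, …, x⁴}.
Row-reduce the matrix with v₁, v₂, v₃ as columns; the null space gives the coefficients.
One solution (up to scaling) is (2, 1, -3).

2v₁ + v₂ - 3v₃ = 0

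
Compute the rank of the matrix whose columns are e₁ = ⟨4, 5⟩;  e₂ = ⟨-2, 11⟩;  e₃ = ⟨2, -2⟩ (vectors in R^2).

rank 2

Row-reduce the 3×2 matrix with these as rows.
Reduction leaves 2 leading entries, giving rank 2.
(With 3 elements in a 2-dimensional space the rank is at most 2.)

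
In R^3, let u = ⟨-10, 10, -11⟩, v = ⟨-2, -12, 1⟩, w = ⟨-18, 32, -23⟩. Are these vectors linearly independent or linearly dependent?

linearly dependent

Row-reduce the matrix whose columns are u, v, w.
The reduction yields 2 nonzero rows, so the rank is 2.
Since rank 2 < 3, the set is linearly dependent.
Indeed 2u - v - w = 0.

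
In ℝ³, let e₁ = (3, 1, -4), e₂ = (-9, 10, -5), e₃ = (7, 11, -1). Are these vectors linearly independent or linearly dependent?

linearly independent

The matrix [e₁|e₂|e₃] has determinant 767.
A nonzero determinant means the columns are linearly independent.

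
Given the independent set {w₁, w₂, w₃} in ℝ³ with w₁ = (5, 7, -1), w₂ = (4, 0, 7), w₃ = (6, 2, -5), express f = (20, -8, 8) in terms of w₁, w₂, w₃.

Set up the augmented matrix [w₁ | w₂ | w₃ | f] and row-reduce.
Back-substitution yields (a₁, a₂, a₃) = (-2, 3, 3).

f = -2w₁ + 3w₂ + 3w₃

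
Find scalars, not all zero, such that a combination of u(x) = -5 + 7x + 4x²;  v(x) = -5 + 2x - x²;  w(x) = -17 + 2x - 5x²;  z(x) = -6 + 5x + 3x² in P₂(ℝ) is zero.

Pass to coordinate vectors relative to the basis {1, x, x²}.
Write the vectors as columns of a matrix and find a nonzero vector in its null space.
A generator of the null space is (2, -3, 1, -2).

2u - 3v + w - 2z = 0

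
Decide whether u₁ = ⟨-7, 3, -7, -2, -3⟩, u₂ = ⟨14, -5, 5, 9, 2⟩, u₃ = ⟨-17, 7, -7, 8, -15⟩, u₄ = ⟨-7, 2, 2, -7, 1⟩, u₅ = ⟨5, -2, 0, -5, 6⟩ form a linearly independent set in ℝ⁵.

The matrix [u₁|u₂|u₃|u₄|u₅] has determinant 0.
A zero determinant means the columns are linearly dependent.
Indeed u₁ + u₂ + u₄ = 0.

linearly dependent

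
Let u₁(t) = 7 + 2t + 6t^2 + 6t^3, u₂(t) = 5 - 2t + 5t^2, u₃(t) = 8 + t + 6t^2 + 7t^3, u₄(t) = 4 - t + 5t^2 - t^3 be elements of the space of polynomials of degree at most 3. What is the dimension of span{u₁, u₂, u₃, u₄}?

Pass to coordinate vectors with respect to the basis {1, t, …, t^3}.
Apply Gaussian elimination to the matrix whose rows are u₁, u₂, u₃, u₄.
There are 3 pivot columns, so rank = 3.

3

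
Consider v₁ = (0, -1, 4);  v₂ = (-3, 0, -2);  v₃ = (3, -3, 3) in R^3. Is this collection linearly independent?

linearly independent

Place the vectors as rows of a 3×3 matrix and reduce to echelon form.
The reduction yields 3 nonzero rows, so the rank is 3.
Since rank = 3 (the number of vectors), the set is linearly independent.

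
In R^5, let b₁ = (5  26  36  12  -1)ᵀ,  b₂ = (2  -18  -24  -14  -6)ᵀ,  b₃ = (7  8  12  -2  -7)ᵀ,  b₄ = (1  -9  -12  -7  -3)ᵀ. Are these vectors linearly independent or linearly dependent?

Row-reduce the matrix whose columns are b₁, b₂, b₃, b₄.
The reduction yields 2 nonzero rows, so the rank is 2.
Since rank 2 < 4, the set is linearly dependent.

linearly dependent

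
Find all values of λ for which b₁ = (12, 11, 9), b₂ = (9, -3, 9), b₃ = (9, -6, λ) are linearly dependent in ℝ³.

λ = 48/5

Dependence holds iff the 3×3 matrix [b₁ b₂ b₃] is singular.
Cofactor expansion gives det = 1296 - 135*λ.
Solving 1296 - 135*λ = 0 yields λ = 48/5.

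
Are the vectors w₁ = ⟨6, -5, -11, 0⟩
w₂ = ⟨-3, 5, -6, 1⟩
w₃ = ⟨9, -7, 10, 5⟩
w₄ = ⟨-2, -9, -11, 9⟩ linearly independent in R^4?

linearly independent

Form the 4×4 matrix with these as columns; its determinant is 10320.
A nonzero determinant means the columns are linearly independent.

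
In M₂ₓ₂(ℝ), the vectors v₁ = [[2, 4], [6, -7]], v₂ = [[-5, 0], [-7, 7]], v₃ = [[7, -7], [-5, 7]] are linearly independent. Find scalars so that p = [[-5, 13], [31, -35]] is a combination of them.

p = -2v₁ - 4v₂ - 3v₃

Take coordinate vectors relative to {E₁₁, E₁₂, E₂₁, E₂₂}.
Solve the system with v₁, v₂, v₃ as columns and p as the right-hand side.
The system has the unique solution (c₁, c₂, c₃) = (-2, -4, -3).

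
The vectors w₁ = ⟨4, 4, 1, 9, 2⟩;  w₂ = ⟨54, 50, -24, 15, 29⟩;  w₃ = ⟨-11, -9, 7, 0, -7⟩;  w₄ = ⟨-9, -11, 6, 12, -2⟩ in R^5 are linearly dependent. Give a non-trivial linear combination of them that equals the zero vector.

3w₁ - w₂ - 3w₃ - w₄ = 0

Set up α₁w₁ + … + α₄w₄ = 0 and solve the homogeneous system.
The free variable yields coefficients (3, -1, -3, -1) (any nonzero multiple also works).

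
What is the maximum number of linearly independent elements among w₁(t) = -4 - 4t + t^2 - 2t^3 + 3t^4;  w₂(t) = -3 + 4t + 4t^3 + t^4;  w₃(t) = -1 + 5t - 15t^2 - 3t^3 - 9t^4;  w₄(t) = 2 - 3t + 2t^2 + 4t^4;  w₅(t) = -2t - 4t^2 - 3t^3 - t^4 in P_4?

4

Pass to coordinate vectors with respect to the basis {1, t, …, t^4}.
Row-reduce the 5×5 matrix with these as rows.
The echelon form has 4 nonzero rows, so the rank is 4.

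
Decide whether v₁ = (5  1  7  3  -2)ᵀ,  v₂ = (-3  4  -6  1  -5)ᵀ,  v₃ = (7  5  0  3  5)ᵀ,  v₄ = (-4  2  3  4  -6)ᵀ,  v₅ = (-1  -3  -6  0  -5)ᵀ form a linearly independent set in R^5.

linearly independent

Form the 5×5 matrix with these as columns; its determinant is 12259.
A nonzero determinant means the columns are linearly independent.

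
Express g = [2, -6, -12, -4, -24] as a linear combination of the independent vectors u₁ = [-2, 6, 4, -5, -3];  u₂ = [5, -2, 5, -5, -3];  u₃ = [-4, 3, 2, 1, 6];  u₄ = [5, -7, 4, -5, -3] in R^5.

g = 2u₁ - 4u₂ - 4u₃ + 2u₄

Since u₁, u₂, u₃, u₄ are independent, the coefficients expressing g are uniquely determined by a linear system.
The system has the unique solution (α₁, …, α₄) = (2, -4, -4, 2).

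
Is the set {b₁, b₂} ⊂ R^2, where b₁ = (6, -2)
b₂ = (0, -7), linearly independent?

Form the 2×2 matrix with these as columns; its determinant is -42.
A nonzero determinant means the columns are linearly independent.

linearly independent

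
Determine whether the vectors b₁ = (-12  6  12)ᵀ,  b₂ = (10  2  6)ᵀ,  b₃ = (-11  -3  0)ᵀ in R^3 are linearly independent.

Place the vectors as rows of a 3×3 matrix and reduce to echelon form.
The reduction yields 3 nonzero rows, so the rank is 3.
Since rank = 3 (the number of vectors), the set is linearly independent.

linearly independent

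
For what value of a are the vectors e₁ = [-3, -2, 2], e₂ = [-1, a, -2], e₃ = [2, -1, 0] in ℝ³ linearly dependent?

a = 4

The set is linearly dependent precisely when det[e₁; e₂; e₃] = 0.
The determinant works out to 16 - 4*a.
This vanishes exactly when a = 4.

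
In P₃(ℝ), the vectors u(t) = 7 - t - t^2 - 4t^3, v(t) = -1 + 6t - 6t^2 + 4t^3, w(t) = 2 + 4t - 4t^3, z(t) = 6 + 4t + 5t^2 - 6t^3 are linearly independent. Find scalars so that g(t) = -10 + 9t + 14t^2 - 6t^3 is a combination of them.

Identify each element with its coordinate vector in ℝ⁴ via {1, t, …, t^3}.
Solve the system with u, v, w, z as columns and g as the right-hand side.
The system has the unique solution (α₁, …, α₄) = (-3, -1, 2, 1).

g = -3u - v + 2w + z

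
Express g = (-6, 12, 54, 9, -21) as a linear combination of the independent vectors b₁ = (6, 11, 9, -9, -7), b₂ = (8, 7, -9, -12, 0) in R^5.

g = 3b₁ - 3b₂

Set up the augmented matrix [b₁ | b₂ | g] and row-reduce.
Row-reducing the augmented matrix gives the unique coefficients (c₁, c₂) = (3, -3).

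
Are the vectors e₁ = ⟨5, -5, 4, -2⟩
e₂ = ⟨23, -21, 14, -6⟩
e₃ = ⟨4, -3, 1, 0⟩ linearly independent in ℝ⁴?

Place the vectors as rows of a 3×4 matrix and reduce to echelon form.
The reduction yields 2 nonzero rows, so the rank is 2.
Since rank 2 < 3, the set is linearly dependent.
Indeed 3e₁ - e₂ + 2e₃ = 0.

linearly dependent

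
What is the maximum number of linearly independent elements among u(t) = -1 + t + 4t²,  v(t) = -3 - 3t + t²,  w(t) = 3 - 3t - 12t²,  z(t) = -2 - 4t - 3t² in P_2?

Pass to coordinate vectors with respect to the basis {1, t, t²}.
Put the 3×4 matrix [u|v|w|z] into echelon form.
Exactly 2 pivots survive; hence the rank is 2.
(With 4 elements in a 3-dimensional space the rank is at most 3.)

2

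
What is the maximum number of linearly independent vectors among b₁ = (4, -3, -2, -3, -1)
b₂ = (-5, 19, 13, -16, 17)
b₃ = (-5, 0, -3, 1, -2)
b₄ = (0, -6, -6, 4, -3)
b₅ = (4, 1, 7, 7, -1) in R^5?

4

Apply Gaussian elimination to the matrix whose rows are b₁, b₂, b₃, b₄, b₅.
There are 4 pivot columns, so rank = 4.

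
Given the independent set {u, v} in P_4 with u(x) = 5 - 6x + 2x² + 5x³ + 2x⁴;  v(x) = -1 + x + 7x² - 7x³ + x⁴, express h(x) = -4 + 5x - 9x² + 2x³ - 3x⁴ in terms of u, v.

h = -u - v

Take coordinate vectors relative to {1, x, …, x⁴}.
Solve the system with u, v as columns and h as the right-hand side.
Row-reducing the augmented matrix gives the unique coefficients (α₁, α₂) = (-1, -1).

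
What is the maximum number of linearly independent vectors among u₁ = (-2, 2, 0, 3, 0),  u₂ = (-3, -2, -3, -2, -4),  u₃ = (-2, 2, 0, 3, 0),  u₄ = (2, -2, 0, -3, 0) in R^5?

Apply Gaussian elimination to the matrix whose rows are u₁, u₂, u₃, u₄.
Reduction leaves 2 leading entries, giving rank 2.

2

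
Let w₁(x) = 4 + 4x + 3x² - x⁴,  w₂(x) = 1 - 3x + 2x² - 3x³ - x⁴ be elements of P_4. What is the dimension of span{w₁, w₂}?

dim = 2

Represent each element by its coordinate vector in ℝ⁵.
Apply Gaussian elimination to the matrix whose rows are w₁, w₂.
Exactly 2 pivots survive; hence the rank is 2.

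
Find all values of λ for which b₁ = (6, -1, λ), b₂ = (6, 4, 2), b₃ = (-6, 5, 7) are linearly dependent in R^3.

λ = -3

Place the vectors as rows of a 3×3 matrix; dependence ⇔ determinant zero.
The determinant works out to 54*λ + 162.
This vanishes exactly when λ = -3.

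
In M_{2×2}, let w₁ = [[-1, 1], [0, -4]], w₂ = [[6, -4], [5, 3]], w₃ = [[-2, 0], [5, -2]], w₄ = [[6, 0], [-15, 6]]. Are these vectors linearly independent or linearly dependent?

Take coordinates with respect to the standard basis {E₁₁, E₁₂, E₂₁, E₂₂}.
One vector is a scalar multiple of another, so the set is dependent.

linearly dependent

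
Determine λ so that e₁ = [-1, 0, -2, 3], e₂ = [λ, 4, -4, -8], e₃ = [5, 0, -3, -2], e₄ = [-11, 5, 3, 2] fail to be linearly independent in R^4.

The set is linearly dependent precisely when det[e₁; e₂; e₃; e₄] = 0.
The determinant works out to 468 - 65*λ.
Solving 468 - 65*λ = 0 yields λ = 36/5.

λ = 36/5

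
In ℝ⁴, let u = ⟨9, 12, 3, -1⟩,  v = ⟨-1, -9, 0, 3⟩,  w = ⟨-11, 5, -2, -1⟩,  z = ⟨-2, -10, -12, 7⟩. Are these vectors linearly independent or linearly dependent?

linearly independent

Row-reduce the matrix whose columns are u, v, w, z.
The reduction yields 4 nonzero rows, so the rank is 4.
Since rank = 4 (the number of vectors), the set is linearly independent.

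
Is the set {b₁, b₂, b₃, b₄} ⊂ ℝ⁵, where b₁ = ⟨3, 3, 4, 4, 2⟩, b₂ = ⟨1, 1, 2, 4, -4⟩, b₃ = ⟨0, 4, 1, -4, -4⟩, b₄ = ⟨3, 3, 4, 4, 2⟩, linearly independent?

Two of the vectors are equal, giving an immediate dependence.

linearly dependent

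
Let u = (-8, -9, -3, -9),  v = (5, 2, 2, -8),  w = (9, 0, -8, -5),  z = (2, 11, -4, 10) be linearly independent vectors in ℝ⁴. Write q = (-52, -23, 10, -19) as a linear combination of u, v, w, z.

Write q = α₁u + … + α₄z and equate components.
The system has the unique solution (α₁, …, α₄) = (4, 1, -3, 1).

q = 4u + v - 3w + z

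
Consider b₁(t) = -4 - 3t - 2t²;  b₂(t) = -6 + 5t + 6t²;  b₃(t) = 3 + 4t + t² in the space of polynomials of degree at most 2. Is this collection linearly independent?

Take coordinates with respect to the standard basis {1, t, t²}.
Place the vectors as rows of a 3×3 matrix and reduce to echelon form.
The reduction yields 3 nonzero rows, so the rank is 3.
Since rank = 3 (the number of vectors), the set is linearly independent.

linearly independent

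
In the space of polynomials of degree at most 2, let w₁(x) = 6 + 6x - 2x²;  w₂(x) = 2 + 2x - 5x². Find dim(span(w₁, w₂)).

Pass to coordinate vectors with respect to the basis {1, x, x²}.
Form the matrix with w₁, w₂ as columns and reduce.
The echelon form has 2 nonzero rows, so the rank is 2.

2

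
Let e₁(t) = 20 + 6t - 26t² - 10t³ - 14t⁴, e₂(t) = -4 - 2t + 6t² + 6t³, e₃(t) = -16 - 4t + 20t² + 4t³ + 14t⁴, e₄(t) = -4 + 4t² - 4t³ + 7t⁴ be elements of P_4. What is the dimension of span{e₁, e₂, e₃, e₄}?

Pass to coordinate vectors with respect to the basis {1, t, …, t⁴}.
Apply Gaussian elimination to the matrix whose rows are e₁, e₂, e₃, e₄.
There are 2 pivot columns, so rank = 2.

dim = 2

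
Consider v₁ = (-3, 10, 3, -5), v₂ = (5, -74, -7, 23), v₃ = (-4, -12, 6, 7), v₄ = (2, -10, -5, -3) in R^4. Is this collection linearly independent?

Row-reduce the matrix whose columns are v₁, v₂, v₃, v₄.
The reduction yields 3 nonzero rows, so the rank is 3.
Since rank 3 < 4, the set is linearly dependent.
Indeed 3v₁ + v₂ - 2v₃ - 2v₄ = 0.

linearly dependent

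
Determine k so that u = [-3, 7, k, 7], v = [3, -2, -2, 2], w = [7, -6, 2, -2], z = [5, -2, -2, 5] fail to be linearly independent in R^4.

Dependence holds iff the 4×4 matrix [u v w z] is singular.
Cofactor expansion gives det = 20*k - 52.
Solving 20*k - 52 = 0 yields k = 13/5.

k = 13/5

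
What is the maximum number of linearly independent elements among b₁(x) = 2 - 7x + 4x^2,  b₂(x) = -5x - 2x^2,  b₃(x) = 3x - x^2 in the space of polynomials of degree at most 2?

3

Pass to coordinate vectors with respect to the basis {1, x, x^2}.
Form the matrix with b₁, b₂, b₃ as columns and reduce.
Exactly 3 pivots survive; hence the rank is 3.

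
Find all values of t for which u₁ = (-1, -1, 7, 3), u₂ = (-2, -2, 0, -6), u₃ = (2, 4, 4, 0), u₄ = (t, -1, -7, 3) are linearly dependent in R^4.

t = 5/9

Dependence holds iff the 4×4 matrix [u₁ u₂ u₃ u₄] is singular.
The determinant works out to 216*t - 120.
Setting this to zero gives t = 5/9.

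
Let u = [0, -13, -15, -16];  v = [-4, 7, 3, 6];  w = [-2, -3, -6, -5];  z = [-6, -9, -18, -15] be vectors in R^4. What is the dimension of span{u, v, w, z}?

Put the 4×4 matrix [u|v|w|z] into echelon form.
The echelon form has 2 nonzero rows, so the rank is 2.

dim = 2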